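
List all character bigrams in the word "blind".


Word: "blind" (length 5)
Number of bigrams = 5 - 2 + 1 = 4
  Position 0: "bl"
  Position 1: "li"
  Position 2: "in"
  Position 3: "nd"
Bigrams = "bl", "li", "in", "nd"


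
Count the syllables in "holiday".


Word: "holiday"
Syllable breakdown: hol · i · day
Counting: 3 parts
= 3 syllables


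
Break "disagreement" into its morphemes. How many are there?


Word: "disagreement"
Morphemes: dis- / agree / -ment
Each morpheme carries meaning
= 3 morphemes


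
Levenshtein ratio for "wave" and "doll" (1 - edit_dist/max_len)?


Word 1: "wave" (length 4)
Word 2: "doll" (length 4)
One optimal edit sequence:
  1. substitute 'w' -> 'd'  (+1)
  2. substitute 'a' -> 'o'  (+1)
  3. substitute 'v' -> 'l'  (+1)
  4. substitute 'e' -> 'l'  (+1)
Edit distance = 4
Max length = max(4, 4) = 4
Similarity = 1 - 4/4
= 0.0000


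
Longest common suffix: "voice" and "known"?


Word 1: "voice"
Word 2: "known"
Comparing from end:
  Pos -1: 'e' != 'n' (stop)
LCS = "" (length 0)


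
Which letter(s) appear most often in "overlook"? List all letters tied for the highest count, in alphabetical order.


Word: "overlook"
Letter counts:
  'e': 1
  'k': 1
  'l': 1
  'o': 3
  'r': 1
  'v': 1
Maximum count = 3
Most frequent = 'o' (3 times each)


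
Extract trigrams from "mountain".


Word: "mountain" (length 8)
Number of trigrams = 8 - 3 + 1 = 6
  Position 0: "mou"
  Position 1: "oun"
  Position 2: "unt"
  Position 3: "nta"
  Position 4: "tai"
  Position 5: "ain"
Trigrams = "mou", "oun", "unt", "nta", "tai", "ain"


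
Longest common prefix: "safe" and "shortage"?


Word 1: "safe"
Word 2: "shortage"
Comparing from start:
  Pos 0: 's' == 's'
  Pos 1: 'a' != 'h' (stop)
LCP = "s" (length 1)


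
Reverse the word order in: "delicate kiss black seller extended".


Original: "delicate kiss black seller extended"
Words (1..n): delicate | kiss | black | seller | extended
Reversed (n..1): extended | seller | black | kiss | delicate
Result = "extended seller black kiss delicate"


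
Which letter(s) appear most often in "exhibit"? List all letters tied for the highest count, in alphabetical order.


Word: "exhibit"
Letter counts:
  'b': 1
  'e': 1
  'h': 1
  'i': 2
  't': 1
  'x': 1
Maximum count = 2
Most frequent = 'i' (2 times each)


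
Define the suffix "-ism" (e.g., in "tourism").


Suffix: -ism
Example: tourism = tour + -ism
Meaning = belief / practice


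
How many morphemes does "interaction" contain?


Word: "interaction"
Morphemes: inter- + act + -ion
Each morpheme carries meaning
= 3 morphemes


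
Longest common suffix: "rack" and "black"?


Word 1: "rack"
Word 2: "black"
Comparing from end:
  Pos -1: 'k' == 'k'
  Pos -2: 'c' == 'c'
  Pos -3: 'a' == 'a'
  Pos -4: 'r' != 'l' (stop)
LCS = "ack" (length 3)


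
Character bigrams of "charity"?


Word: "charity" (length 7)
Number of bigrams = 7 - 2 + 1 = 6
  Position 0: "ch"
  Position 1: "ha"
  Position 2: "ar"
  Position 3: "ri"
  Position 4: "it"
  Position 5: "ty"
Bigrams = "ch", "ha", "ar", "ri", "it", "ty"


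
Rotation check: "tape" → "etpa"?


Word: "tape", Candidate: "etpa"
Method: check if candidate is substring of word+word
"tapetape" contains "etpa"? No
Is rotation = No


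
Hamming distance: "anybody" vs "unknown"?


Comparing character by character (same length = 7):
  Pos 0: 'a' vs 'u' !=
  Pos 1: 'n' vs 'n' =
  Pos 2: 'y' vs 'k' !=
  Pos 3: 'b' vs 'n' !=
  Pos 4: 'o' vs 'o' =
  Pos 5: 'd' vs 'w' !=
  Pos 6: 'y' vs 'n' !=
Hamming distance = 5


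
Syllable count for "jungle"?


Word: "jungle"
Syllable breakdown: jun · gle
Counting: 2 parts
= 2 syllables


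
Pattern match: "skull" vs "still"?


Pattern of "skull": [0, 1, 2, 3, 3]
Pattern of "still": [0, 1, 2, 3, 3]
Patterns match
Same pattern = Yes


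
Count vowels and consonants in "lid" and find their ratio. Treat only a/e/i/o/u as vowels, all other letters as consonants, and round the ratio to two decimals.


Word: "lid"
Vowels (a,e,i,o,u): 1
Consonants: 2
Ratio = 1/2
= 0.50


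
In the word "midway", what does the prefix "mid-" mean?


Prefix: mid-
Example: midway = mid- + way
Meaning = middle


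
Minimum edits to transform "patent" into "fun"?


Word 1: "patent" (length 6)
Word 2: "fun" (length 3)
One optimal edit sequence (insert/delete/substitute each cost 1):
  1. delete 'p'  (+1)
  2. delete 'a'  (+1)
  3. substitute 't' -> 'f'  (+1)
  4. substitute 'e' -> 'u'  (+1)
  5. keep 'n'
  6. delete 't'  (+1)
Total edit operations: 5
Edit distance = 5


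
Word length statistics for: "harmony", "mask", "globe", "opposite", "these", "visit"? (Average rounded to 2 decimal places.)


Lengths: "harmony"=7, "mask"=4, "globe"=5, "opposite"=8, "these"=5, "visit"=5
Sum = 34, Count = 6
Average = 34/6 = 5.67
= avg=5.67, min=4, max=8


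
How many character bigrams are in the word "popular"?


Word: "popular" (length 7)
Number of 2-grams = length - 2 + 1 = 7 - 2 + 1
= 6


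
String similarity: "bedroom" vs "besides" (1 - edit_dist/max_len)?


Word 1: "bedroom" (length 7)
Word 2: "besides" (length 7)
One optimal edit sequence:
  1. keep 'b'
  2. keep 'e'
  3. substitute 'd' -> 's'  (+1)
  4. substitute 'r' -> 'i'  (+1)
  5. substitute 'o' -> 'd'  (+1)
  6. substitute 'o' -> 'e'  (+1)
  7. substitute 'm' -> 's'  (+1)
Edit distance = 5
Max length = max(7, 7) = 7
Similarity = 1 - 5/7
= 0.2857


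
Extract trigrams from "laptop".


Word: "laptop" (length 6)
Number of trigrams = 6 - 3 + 1 = 4
  Position 0: "lap"
  Position 1: "apt"
  Position 2: "pto"
  Position 3: "top"
Trigrams = "lap", "apt", "pto", "top"


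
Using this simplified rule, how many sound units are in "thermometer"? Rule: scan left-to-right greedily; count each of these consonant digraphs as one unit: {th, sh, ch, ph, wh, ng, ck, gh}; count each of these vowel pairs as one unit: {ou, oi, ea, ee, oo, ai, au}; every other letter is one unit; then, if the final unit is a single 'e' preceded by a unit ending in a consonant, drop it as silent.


Word: "thermometer" (11 letters)
Left-to-right scan:
  [1] 'th' (digraph)
  [2] 'e' (letter)
  [3] 'r' (letter)
  [4] 'm' (letter)
  [5] 'o' (letter)
  [6] 'm' (letter)
  [7] 'e' (letter)
  [8] 't' (letter)
  [9] 'e' (letter)
  [10] 'r' (letter)
Units from scan: 10
Sound units = 10 units


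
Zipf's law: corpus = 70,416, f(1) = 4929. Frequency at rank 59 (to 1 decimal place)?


Zipf's law: f(r) = f(1) / r
f(1) = 4929
f(59) = 4929 / 59
= 83.5 occurrences


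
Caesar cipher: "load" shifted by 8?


Word: "load"
Shift: 8
Each letter → (letter + shift) mod 26:
  'l' (11) + 8 = 19 → 't'
  'o' (14) + 8 = 22 → 'w'
  'a' (0) + 8 = 8 → 'i'
  'd' (3) + 8 = 11 → 'l'
Result = "twil"


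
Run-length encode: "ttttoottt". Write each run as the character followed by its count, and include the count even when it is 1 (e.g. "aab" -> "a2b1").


String: "ttttoottt"
Scanning for consecutive runs:
  't' x 4
  'o' x 2
  't' x 3
RLE = "t4o2t3"


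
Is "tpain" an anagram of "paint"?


Word 1: "paint" → sorted: ainpt
Word 2: "tpain" → sorted: ainpt
Same letters? ainpt == ainpt
Anagram = Yes


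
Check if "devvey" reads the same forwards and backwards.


Word: "devvey"
Reversed: "yevved"
Forward == Backward? devvey != yevved
Palindrome = No


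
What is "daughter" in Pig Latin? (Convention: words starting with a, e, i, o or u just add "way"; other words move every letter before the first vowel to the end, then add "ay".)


Word: "daughter"
Starts with consonant(s) → move to end, add 'ay'
Consonant cluster: "d"
Pig Latin = "aughterday"


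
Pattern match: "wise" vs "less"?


Pattern of "wise": [0, 1, 2, 3]
Pattern of "less": [0, 1, 2, 2]
Patterns do not match
Same pattern = No


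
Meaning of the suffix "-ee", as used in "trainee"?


Suffix: -ee
Example: trainee = train + -ee
Meaning = one who receives


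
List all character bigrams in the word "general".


Word: "general" (length 7)
Number of bigrams = 7 - 2 + 1 = 6
  Position 0: "ge"
  Position 1: "en"
  Position 2: "ne"
  Position 3: "er"
  Position 4: "ra"
  Position 5: "al"
Bigrams = "ge", "en", "ne", "er", "ra", "al"


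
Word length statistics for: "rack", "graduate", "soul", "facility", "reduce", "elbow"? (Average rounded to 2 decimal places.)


Lengths: "rack"=4, "graduate"=8, "soul"=4, "facility"=8, "reduce"=6, "elbow"=5
Sum = 35, Count = 6
Average = 35/6 = 5.83
= avg=5.83, min=4, max=8


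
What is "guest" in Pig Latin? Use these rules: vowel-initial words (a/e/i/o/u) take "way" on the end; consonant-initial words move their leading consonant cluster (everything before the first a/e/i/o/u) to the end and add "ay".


Word: "guest"
Starts with consonant(s) → move to end, add 'ay'
Consonant cluster: "g"
Pig Latin = "uestgay"


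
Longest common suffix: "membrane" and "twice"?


Word 1: "membrane"
Word 2: "twice"
Comparing from end:
  Pos -1: 'e' == 'e'
  Pos -2: 'n' != 'c' (stop)
LCS = "e" (length 1)


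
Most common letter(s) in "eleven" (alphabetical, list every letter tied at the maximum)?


Word: "eleven"
Letter counts:
  'e': 3
  'l': 1
  'n': 1
  'v': 1
Maximum count = 3
Most frequent = 'e' (3 times each)


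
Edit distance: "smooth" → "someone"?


Word 1: "smooth" (length 6)
Word 2: "someone" (length 7)
One optimal edit sequence (insert/delete/substitute each cost 1):
  1. keep 's'
  2. insert 'o'  (+1)
  3. keep 'm'
  4. substitute 'o' -> 'e'  (+1)
  5. keep 'o'
  6. substitute 't' -> 'n'  (+1)
  7. substitute 'h' -> 'e'  (+1)
Total edit operations: 4
Edit distance = 4


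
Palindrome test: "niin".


Word: "niin"
Reversed: "niin"
Forward == Backward? niin == niin
Palindrome = Yes


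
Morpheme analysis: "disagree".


Word: "disagree"
Morphemes: dis- / agree
Each morpheme carries meaning
= 2 morphemes


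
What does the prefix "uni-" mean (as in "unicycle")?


Prefix: uni-
Example: unicycle (uni- + cycle)
Meaning = one


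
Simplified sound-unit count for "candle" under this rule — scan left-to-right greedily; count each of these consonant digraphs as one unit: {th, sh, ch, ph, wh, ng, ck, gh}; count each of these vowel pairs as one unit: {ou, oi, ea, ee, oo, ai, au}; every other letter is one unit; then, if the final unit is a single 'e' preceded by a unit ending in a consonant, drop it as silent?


Word: "candle" (6 letters)
Left-to-right scan:
  [1] 'c' (letter)
  [2] 'a' (letter)
  [3] 'n' (letter)
  [4] 'd' (letter)
  [5] 'l' (letter)
  [6] 'e' (letter)
Units from scan: 6
Final unit is 'e' after a consonant -> drop as silent (-1)
Sound units = 5 units


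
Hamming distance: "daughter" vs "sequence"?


Comparing character by character (same length = 8):
  Pos 0: 'd' vs 's' !=
  Pos 1: 'a' vs 'e' !=
  Pos 2: 'u' vs 'q' !=
  Pos 3: 'g' vs 'u' !=
  Pos 4: 'h' vs 'e' !=
  Pos 5: 't' vs 'n' !=
  Pos 6: 'e' vs 'c' !=
  Pos 7: 'r' vs 'e' !=
Hamming distance = 8


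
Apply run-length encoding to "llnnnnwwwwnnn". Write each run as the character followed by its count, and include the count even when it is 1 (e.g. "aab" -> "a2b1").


String: "llnnnnwwwwnnn"
Scanning for consecutive runs:
  'l' x 2
  'n' x 4
  'w' x 4
  'n' x 3
RLE = "l2n4w4n3"


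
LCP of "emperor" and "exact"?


Word 1: "emperor"
Word 2: "exact"
Comparing from start:
  Pos 0: 'e' == 'e'
  Pos 1: 'm' != 'x' (stop)
LCP = "e" (length 1)


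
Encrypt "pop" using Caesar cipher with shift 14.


Word: "pop"
Shift: 14
Each letter → (letter + shift) mod 26:
  'p' (15) + 14 = 3 → 'd'
  'o' (14) + 14 = 2 → 'c'
  'p' (15) + 14 = 3 → 'd'
Result = "dcd"


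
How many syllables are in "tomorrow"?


Word: "tomorrow"
Syllable breakdown: to / mor / row
Counting: 3 parts
= 3 syllables


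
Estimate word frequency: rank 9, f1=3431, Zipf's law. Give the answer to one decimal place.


Zipf's law: f(r) = f(1) / r
f(1) = 3431
f(9) = 3431 / 9
= 381.2 occurrences


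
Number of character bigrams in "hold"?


Word: "hold" (length 4)
Number of 2-grams = length - 2 + 1 = 4 - 2 + 1
= 3


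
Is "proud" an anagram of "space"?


Word 1: "space" → sorted: aceps
Word 2: "proud" → sorted: dopru
Same letters? aceps != dopru
Anagram = No


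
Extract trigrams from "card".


Word: "card" (length 4)
Number of trigrams = 4 - 3 + 1 = 2
  Position 0: "car"
  Position 1: "ard"
Trigrams = "car", "ard"


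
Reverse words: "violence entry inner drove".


Original: "violence entry inner drove"
Words (1..n): violence | entry | inner | drove
Reversed (n..1): drove | inner | entry | violence
Result = "drove inner entry violence"


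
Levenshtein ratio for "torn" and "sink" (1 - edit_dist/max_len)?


Word 1: "torn" (length 4)
Word 2: "sink" (length 4)
One optimal edit sequence:
  1. substitute 't' -> 's'  (+1)
  2. substitute 'o' -> 'i'  (+1)
  3. substitute 'r' -> 'n'  (+1)
  4. substitute 'n' -> 'k'  (+1)
Edit distance = 4
Max length = max(4, 4) = 4
Similarity = 1 - 4/4
= 0.0000


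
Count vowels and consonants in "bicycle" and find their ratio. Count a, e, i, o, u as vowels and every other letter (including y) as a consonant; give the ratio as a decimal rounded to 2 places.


Word: "bicycle"
Vowels (a,e,i,o,u): 2
Consonants: 5
Ratio = 2/5
= 0.40


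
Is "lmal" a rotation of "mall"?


Word: "mall", Candidate: "lmal"
Method: check if candidate is substring of word+word
"mallmall" contains "lmal"? Yes
Is rotation = Yes


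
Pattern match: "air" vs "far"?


Pattern of "air": [0, 1, 2]
Pattern of "far": [0, 1, 2]
Patterns match
Same pattern = Yes


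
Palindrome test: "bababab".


Word: "bababab"
Reversed: "bababab"
Forward == Backward? bababab == bababab
Palindrome = Yes


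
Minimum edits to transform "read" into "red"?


Word 1: "read" (length 4)
Word 2: "red" (length 3)
One optimal edit sequence (insert/delete/substitute each cost 1):
  1. keep 'r'
  2. keep 'e'
  3. delete 'a'  (+1)
  4. keep 'd'
Total edit operations: 1
Edit distance = 1


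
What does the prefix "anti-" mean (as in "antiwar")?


Prefix: anti-
Example: antiwar (anti- + war)
Meaning = against


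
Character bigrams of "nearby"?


Word: "nearby" (length 6)
Number of bigrams = 6 - 2 + 1 = 5
  Position 0: "ne"
  Position 1: "ea"
  Position 2: "ar"
  Position 3: "rb"
  Position 4: "by"
Bigrams = "ne", "ea", "ar", "rb", "by"


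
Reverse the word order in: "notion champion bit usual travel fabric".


Original: "notion champion bit usual travel fabric"
Words (1..n): notion | champion | bit | usual | travel | fabric
Reversed (n..1): fabric | travel | usual | bit | champion | notion
Result = "fabric travel usual bit champion notion"


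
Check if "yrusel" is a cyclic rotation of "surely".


Word: "surely", Candidate: "yrusel"
Method: check if candidate is substring of word+word
"surelysurely" contains "yrusel"? No
Is rotation = No


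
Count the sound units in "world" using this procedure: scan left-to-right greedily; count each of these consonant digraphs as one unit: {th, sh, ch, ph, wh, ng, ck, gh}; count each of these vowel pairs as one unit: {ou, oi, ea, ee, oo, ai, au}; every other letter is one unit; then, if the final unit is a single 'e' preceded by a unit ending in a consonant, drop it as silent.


Word: "world" (5 letters)
Left-to-right scan:
  (1) 'w' (letter)
  (2) 'o' (letter)
  (3) 'r' (letter)
  (4) 'l' (letter)
  (5) 'd' (letter)
Units from scan: 5
Sound units = 5 units


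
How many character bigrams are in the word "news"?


Word: "news" (length 4)
Number of 2-grams = length - 2 + 1 = 4 - 2 + 1
= 3


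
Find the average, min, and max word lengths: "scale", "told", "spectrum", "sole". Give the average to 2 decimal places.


Lengths: "scale"=5, "told"=4, "spectrum"=8, "sole"=4
Sum = 21, Count = 4
Average = 21/4 = 5.25
= avg=5.25, min=4, max=8


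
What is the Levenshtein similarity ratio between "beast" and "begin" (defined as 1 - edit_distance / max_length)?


Word 1: "beast" (length 5)
Word 2: "begin" (length 5)
One optimal edit sequence:
  1. keep 'b'
  2. keep 'e'
  3. substitute 'a' -> 'g'  (+1)
  4. substitute 's' -> 'i'  (+1)
  5. substitute 't' -> 'n'  (+1)
Edit distance = 3
Max length = max(5, 5) = 5
Similarity = 1 - 3/5
= 0.4000


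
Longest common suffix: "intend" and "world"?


Word 1: "intend"
Word 2: "world"
Comparing from end:
  Pos -1: 'd' == 'd'
  Pos -2: 'n' != 'l' (stop)
LCS = "d" (length 1)


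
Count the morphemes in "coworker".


Word: "coworker"
Morphemes: co- + work + -er
Each morpheme carries meaning
= 3 morphemes


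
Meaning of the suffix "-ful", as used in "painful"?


Suffix: -ful
As in: painful -> pain + -ful
Meaning = full of


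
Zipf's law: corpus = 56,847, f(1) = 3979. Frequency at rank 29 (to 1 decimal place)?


Zipf's law: f(r) = f(1) / r
f(1) = 3979
f(29) = 3979 / 29
= 137.2 occurrences


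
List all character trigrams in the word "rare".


Word: "rare" (length 4)
Number of trigrams = 4 - 3 + 1 = 2
  Position 0: "rar"
  Position 1: "are"
Trigrams = "rar", "are"


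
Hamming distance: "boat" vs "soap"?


Comparing character by character (same length = 4):
  Pos 0: 'b' vs 's' !=
  Pos 1: 'o' vs 'o' =
  Pos 2: 'a' vs 'a' =
  Pos 3: 't' vs 'p' !=
Hamming distance = 2


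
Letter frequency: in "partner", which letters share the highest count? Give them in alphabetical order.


Word: "partner"
Letter counts:
  'a': 1
  'e': 1
  'n': 1
  'p': 1
  'r': 2
  't': 1
Maximum count = 2
Most frequent = 'r' (2 times each)


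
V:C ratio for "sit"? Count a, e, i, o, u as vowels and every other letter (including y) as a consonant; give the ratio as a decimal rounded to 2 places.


Word: "sit"
Vowels (a,e,i,o,u): 1
Consonants: 2
Ratio = 1/2
= 0.50


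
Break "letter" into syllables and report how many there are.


Word: "letter"
Syllable breakdown: let / ter
Counting: 2 parts
= 2 syllables


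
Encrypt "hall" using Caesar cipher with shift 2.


Word: "hall"
Shift: 2
Each letter → (letter + shift) mod 26:
  'h' (7) + 2 = 9 → 'j'
  'a' (0) + 2 = 2 → 'c'
  'l' (11) + 2 = 13 → 'n'
  'l' (11) + 2 = 13 → 'n'
Result = "jcnn"


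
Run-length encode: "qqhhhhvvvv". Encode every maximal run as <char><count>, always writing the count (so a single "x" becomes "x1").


String: "qqhhhhvvvv"
Scanning for consecutive runs:
  'q' x 2
  'h' x 4
  'v' x 4
RLE = "q2h4v4"


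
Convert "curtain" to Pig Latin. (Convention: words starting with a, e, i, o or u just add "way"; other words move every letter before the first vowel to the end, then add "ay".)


Word: "curtain"
Starts with consonant(s) → move to end, add 'ay'
Consonant cluster: "c"
Pig Latin = "urtaincay"


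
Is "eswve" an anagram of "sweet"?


Word 1: "sweet" → sorted: eestw
Word 2: "eswve" → sorted: eesvw
Same letters? eestw != eesvw
Anagram = No


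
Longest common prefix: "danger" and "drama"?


Word 1: "danger"
Word 2: "drama"
Comparing from start:
  Pos 0: 'd' == 'd'
  Pos 1: 'a' != 'r' (stop)
LCP = "d" (length 1)


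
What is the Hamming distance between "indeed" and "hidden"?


Comparing character by character (same length = 6):
  Pos 0: 'i' vs 'h' !=
  Pos 1: 'n' vs 'i' !=
  Pos 2: 'd' vs 'd' =
  Pos 3: 'e' vs 'd' !=
  Pos 4: 'e' vs 'e' =
  Pos 5: 'd' vs 'n' !=
Hamming distance = 4


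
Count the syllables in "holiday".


Word: "holiday"
Syllable breakdown: hol / i / day
Counting: 3 parts
= 3 syllables


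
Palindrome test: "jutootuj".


Word: "jutootuj"
Reversed: "jutootuj"
Forward == Backward? jutootuj == jutootuj
Palindrome = Yes


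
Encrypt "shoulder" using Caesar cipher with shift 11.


Word: "shoulder"
Shift: 11
Each letter → (letter + shift) mod 26:
  's' (18) + 11 = 3 → 'd'
  'h' (7) + 11 = 18 → 's'
  'o' (14) + 11 = 25 → 'z'
  'u' (20) + 11 = 5 → 'f'
  'l' (11) + 11 = 22 → 'w'
  'd' (3) + 11 = 14 → 'o'
  'e' (4) + 11 = 15 → 'p'
  'r' (17) + 11 = 2 → 'c'
Result = "dszfwopc"


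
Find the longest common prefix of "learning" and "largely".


Word 1: "learning"
Word 2: "largely"
Comparing from start:
  Pos 0: 'l' == 'l'
  Pos 1: 'e' != 'a' (stop)
LCP = "l" (length 1)


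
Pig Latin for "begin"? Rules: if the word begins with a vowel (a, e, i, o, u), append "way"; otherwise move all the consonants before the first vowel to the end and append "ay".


Word: "begin"
Starts with consonant(s) → move to end, add 'ay'
Consonant cluster: "b"
Pig Latin = "eginbay"


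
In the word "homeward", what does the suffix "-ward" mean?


Suffix: -ward
Example: homeward = home + -ward
Meaning = in the direction of


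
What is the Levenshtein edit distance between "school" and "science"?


Word 1: "school" (length 6)
Word 2: "science" (length 7)
One optimal edit sequence (insert/delete/substitute each cost 1):
  1. keep 's'
  2. keep 'c'
  3. insert 'i'  (+1)
  4. substitute 'h' -> 'e'  (+1)
  5. substitute 'o' -> 'n'  (+1)
  6. substitute 'o' -> 'c'  (+1)
  7. substitute 'l' -> 'e'  (+1)
Total edit operations: 5
Edit distance = 5


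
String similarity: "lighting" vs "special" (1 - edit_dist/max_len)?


Word 1: "lighting" (length 8)
Word 2: "special" (length 7)
One optimal edit sequence:
  1. delete 'l'  (+1)
  2. substitute 'i' -> 's'  (+1)
  3. substitute 'g' -> 'p'  (+1)
  4. substitute 'h' -> 'e'  (+1)
  5. substitute 't' -> 'c'  (+1)
  6. keep 'i'
  7. substitute 'n' -> 'a'  (+1)
  8. substitute 'g' -> 'l'  (+1)
Edit distance = 7
Max length = max(8, 7) = 8
Similarity = 1 - 7/8
= 0.1250


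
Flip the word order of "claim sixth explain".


Original: "claim sixth explain"
Words (1..n): claim | sixth | explain
Reversed (n..1): explain | sixth | claim
Result = "explain sixth claim"


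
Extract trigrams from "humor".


Word: "humor" (length 5)
Number of trigrams = 5 - 3 + 1 = 3
  Position 0: "hum"
  Position 1: "umo"
  Position 2: "mor"
Trigrams = "hum", "umo", "mor"


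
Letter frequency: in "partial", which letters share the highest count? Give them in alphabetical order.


Word: "partial"
Letter counts:
  'a': 2
  'i': 1
  'l': 1
  'p': 1
  'r': 1
  't': 1
Maximum count = 2
Most frequent = 'a' (2 times each)


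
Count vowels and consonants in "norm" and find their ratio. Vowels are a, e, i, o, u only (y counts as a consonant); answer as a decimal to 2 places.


Word: "norm"
Vowels (a,e,i,o,u): 1
Consonants: 3
Ratio = 1/3
= 0.33


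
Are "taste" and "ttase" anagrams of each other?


Word 1: "taste" → sorted: aestt
Word 2: "ttase" → sorted: aestt
Same letters? aestt == aestt
Anagram = Yes


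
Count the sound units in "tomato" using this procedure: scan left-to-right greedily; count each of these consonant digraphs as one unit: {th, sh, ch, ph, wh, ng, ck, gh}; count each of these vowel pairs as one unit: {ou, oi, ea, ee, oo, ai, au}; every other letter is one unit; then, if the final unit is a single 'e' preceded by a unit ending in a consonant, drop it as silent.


Word: "tomato" (6 letters)
Left-to-right scan:
  1. 't' (letter)
  2. 'o' (letter)
  3. 'm' (letter)
  4. 'a' (letter)
  5. 't' (letter)
  6. 'o' (letter)
Units from scan: 6
Sound units = 6 units


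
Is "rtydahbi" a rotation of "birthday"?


Word: "birthday", Candidate: "rtydahbi"
Method: check if candidate is substring of word+word
"birthdaybirthday" contains "rtydahbi"? No
Is rotation = No


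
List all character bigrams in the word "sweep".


Word: "sweep" (length 5)
Number of bigrams = 5 - 2 + 1 = 4
  Position 0: "sw"
  Position 1: "we"
  Position 2: "ee"
  Position 3: "ep"
Bigrams = "sw", "we", "ee", "ep"


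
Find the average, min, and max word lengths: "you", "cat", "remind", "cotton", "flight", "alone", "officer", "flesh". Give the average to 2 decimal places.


Lengths: "you"=3, "cat"=3, "remind"=6, "cotton"=6, "flight"=6, "alone"=5, "officer"=7, "flesh"=5
Sum = 41, Count = 8
Average = 41/8 = 5.13
= avg=5.13, min=3, max=7


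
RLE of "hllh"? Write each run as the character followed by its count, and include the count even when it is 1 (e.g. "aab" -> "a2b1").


String: "hllh"
Scanning for consecutive runs:
  'h' x 1
  'l' x 2
  'h' x 1
RLE = "h1l2h1"


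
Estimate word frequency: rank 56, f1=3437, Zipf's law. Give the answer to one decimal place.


Zipf's law: f(r) = f(1) / r
f(1) = 3437
f(56) = 3437 / 56
= 61.4 occurrences


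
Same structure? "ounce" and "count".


Pattern of "ounce": [0, 1, 2, 3, 4]
Pattern of "count": [0, 1, 2, 3, 4]
Patterns match
Same pattern = Yes


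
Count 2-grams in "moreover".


Word: "moreover" (length 8)
Number of 2-grams = length - 2 + 1 = 8 - 2 + 1
= 7


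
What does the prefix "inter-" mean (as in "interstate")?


Prefix: inter-
Example: interstate (inter- + state)
Meaning = between


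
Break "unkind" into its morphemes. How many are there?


Word: "unkind"
Morphemes: un- | kind
Each morpheme carries meaning
= 2 morphemes


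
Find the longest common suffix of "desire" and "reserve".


Word 1: "desire"
Word 2: "reserve"
Comparing from end:
  Pos -1: 'e' == 'e'
  Pos -2: 'r' != 'v' (stop)
LCS = "e" (length 1)


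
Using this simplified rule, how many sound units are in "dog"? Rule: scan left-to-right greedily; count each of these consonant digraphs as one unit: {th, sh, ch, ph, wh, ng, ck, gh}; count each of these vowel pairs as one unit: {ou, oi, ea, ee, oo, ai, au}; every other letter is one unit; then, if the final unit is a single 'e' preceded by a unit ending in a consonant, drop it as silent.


Word: "dog" (3 letters)
Left-to-right scan:
  [1] 'd' (letter)
  [2] 'o' (letter)
  [3] 'g' (letter)
Units from scan: 3
Sound units = 3 units


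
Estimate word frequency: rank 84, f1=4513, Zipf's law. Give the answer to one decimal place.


Zipf's law: f(r) = f(1) / r
f(1) = 4513
f(84) = 4513 / 84
= 53.7 occurrences


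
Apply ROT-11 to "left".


Word: "left"
Shift: 11
Each letter → (letter + shift) mod 26:
  'l' (11) + 11 = 22 → 'w'
  'e' (4) + 11 = 15 → 'p'
  'f' (5) + 11 = 16 → 'q'
  't' (19) + 11 = 4 → 'e'
Result = "wpqe"


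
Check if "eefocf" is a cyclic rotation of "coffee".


Word: "coffee", Candidate: "eefocf"
Method: check if candidate is substring of word+word
"coffeecoffee" contains "eefocf"? No
Is rotation = No


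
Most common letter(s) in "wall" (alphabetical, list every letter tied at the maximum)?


Word: "wall"
Letter counts:
  'a': 1
  'l': 2
  'w': 1
Maximum count = 2
Most frequent = 'l' (2 times each)


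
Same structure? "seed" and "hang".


Pattern of "seed": [0, 1, 1, 2]
Pattern of "hang": [0, 1, 2, 3]
Patterns do not match
Same pattern = No


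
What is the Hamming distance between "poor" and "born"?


Comparing character by character (same length = 4):
  Pos 0: 'p' vs 'b' !=
  Pos 1: 'o' vs 'o' =
  Pos 2: 'o' vs 'r' !=
  Pos 3: 'r' vs 'n' !=
Hamming distance = 3


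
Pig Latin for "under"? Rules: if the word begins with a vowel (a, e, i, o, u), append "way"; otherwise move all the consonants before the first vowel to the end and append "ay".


Word: "under"
Starts with vowel → add 'way'
Pig Latin = "underway"


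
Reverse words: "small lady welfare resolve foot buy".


Original: "small lady welfare resolve foot buy"
Words (1..n): small | lady | welfare | resolve | foot | buy
Reversed (n..1): buy | foot | resolve | welfare | lady | small
Result = "buy foot resolve welfare lady small"


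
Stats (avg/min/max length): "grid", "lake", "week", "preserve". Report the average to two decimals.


Lengths: "grid"=4, "lake"=4, "week"=4, "preserve"=8
Sum = 20, Count = 4
Average = 20/4 = 5.00
= avg=5.00, min=4, max=8


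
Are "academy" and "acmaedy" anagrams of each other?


Word 1: "academy" → sorted: aacdemy
Word 2: "acmaedy" → sorted: aacdemy
Same letters? aacdemy == aacdemy
Anagram = Yes


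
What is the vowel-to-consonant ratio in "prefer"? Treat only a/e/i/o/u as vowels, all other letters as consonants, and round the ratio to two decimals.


Word: "prefer"
Vowels (a,e,i,o,u): 2
Consonants: 4
Ratio = 2/4
= 0.50


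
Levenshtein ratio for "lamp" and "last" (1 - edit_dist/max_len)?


Word 1: "lamp" (length 4)
Word 2: "last" (length 4)
One optimal edit sequence:
  1. keep 'l'
  2. keep 'a'
  3. substitute 'm' -> 's'  (+1)
  4. substitute 'p' -> 't'  (+1)
Edit distance = 2
Max length = max(4, 4) = 4
Similarity = 1 - 2/4
= 0.5000


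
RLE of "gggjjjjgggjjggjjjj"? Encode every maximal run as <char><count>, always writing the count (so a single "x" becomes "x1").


String: "gggjjjjgggjjggjjjj"
Scanning for consecutive runs:
  'g' x 3
  'j' x 4
  'g' x 3
  'j' x 2
  'g' x 2
  'j' x 4
RLE = "g3j4g3j2g2j4"


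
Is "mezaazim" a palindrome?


Word: "mezaazim"
Reversed: "mizaazem"
Forward == Backward? mezaazim != mizaazem
Palindrome = No


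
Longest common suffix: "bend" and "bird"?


Word 1: "bend"
Word 2: "bird"
Comparing from end:
  Pos -1: 'd' == 'd'
  Pos -2: 'n' != 'r' (stop)
LCS = "d" (length 1)


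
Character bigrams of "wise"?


Word: "wise" (length 4)
Number of bigrams = 4 - 2 + 1 = 3
  Position 0: "wi"
  Position 1: "is"
  Position 2: "se"
Bigrams = "wi", "is", "se"


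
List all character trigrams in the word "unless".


Word: "unless" (length 6)
Number of trigrams = 6 - 3 + 1 = 4
  Position 0: "unl"
  Position 1: "nle"
  Position 2: "les"
  Position 3: "ess"
Trigrams = "unl", "nle", "les", "ess"


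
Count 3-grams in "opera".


Word: "opera" (length 5)
Number of 3-grams = length - 3 + 1 = 5 - 3 + 1
= 3


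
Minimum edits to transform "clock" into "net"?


Word 1: "clock" (length 5)
Word 2: "net" (length 3)
One optimal edit sequence (insert/delete/substitute each cost 1):
  1. delete 'c'  (+1)
  2. delete 'l'  (+1)
  3. substitute 'o' -> 'n'  (+1)
  4. substitute 'c' -> 'e'  (+1)
  5. substitute 'k' -> 't'  (+1)
Total edit operations: 5
Edit distance = 5


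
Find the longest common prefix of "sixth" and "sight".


Word 1: "sixth"
Word 2: "sight"
Comparing from start:
  Pos 0: 's' == 's'
  Pos 1: 'i' == 'i'
  Pos 2: 'x' != 'g' (stop)
LCP = "si" (length 2)


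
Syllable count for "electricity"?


Word: "electricity"
Syllable breakdown: e-lec-tric-i-ty
Counting: 5 parts
= 5 syllables


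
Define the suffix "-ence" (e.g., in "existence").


Suffix: -ence
Example: existence (exist + -ence)
Meaning = state of


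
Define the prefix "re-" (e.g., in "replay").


Prefix: re-
Example: replay = re- + play
Meaning = again


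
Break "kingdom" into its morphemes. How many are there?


Word: "kingdom"
Morphemes: king | -dom
Each morpheme carries meaning
= 2 morphemes


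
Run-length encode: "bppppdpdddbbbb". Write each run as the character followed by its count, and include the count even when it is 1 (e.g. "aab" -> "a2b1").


String: "bppppdpdddbbbb"
Scanning for consecutive runs:
  'b' x 1
  'p' x 4
  'd' x 1
  'p' x 1
  'd' x 3
  'b' x 4
RLE = "b1p4d1p1d3b4"


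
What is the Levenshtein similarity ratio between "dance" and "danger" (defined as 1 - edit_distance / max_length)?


Word 1: "dance" (length 5)
Word 2: "danger" (length 6)
One optimal edit sequence:
  1. keep 'd'
  2. keep 'a'
  3. keep 'n'
  4. substitute 'c' -> 'g'  (+1)
  5. keep 'e'
  6. insert 'r'  (+1)
Edit distance = 2
Max length = max(5, 6) = 6
Similarity = 1 - 2/6
= 0.6667


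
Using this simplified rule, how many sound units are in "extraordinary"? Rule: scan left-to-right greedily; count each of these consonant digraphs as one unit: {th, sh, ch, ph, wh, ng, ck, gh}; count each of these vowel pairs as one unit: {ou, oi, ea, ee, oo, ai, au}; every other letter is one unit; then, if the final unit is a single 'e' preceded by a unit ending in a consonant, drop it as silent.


Word: "extraordinary" (13 letters)
Left-to-right scan:
  1. 'e' (letter)
  2. 'x' (letter)
  3. 't' (letter)
  4. 'r' (letter)
  5. 'a' (letter)
  6. 'o' (letter)
  7. 'r' (letter)
  8. 'd' (letter)
  9. 'i' (letter)
  10. 'n' (letter)
  11. 'a' (letter)
  12. 'r' (letter)
  13. 'y' (letter)
Units from scan: 13
Sound units = 13 units


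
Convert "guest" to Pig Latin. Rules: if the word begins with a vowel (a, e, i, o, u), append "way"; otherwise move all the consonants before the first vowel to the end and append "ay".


Word: "guest"
Starts with consonant(s) → move to end, add 'ay'
Consonant cluster: "g"
Pig Latin = "uestgay"


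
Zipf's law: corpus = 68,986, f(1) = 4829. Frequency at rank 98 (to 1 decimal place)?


Zipf's law: f(r) = f(1) / r
f(1) = 4829
f(98) = 4829 / 98
= 49.3 occurrences


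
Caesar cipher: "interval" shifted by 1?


Word: "interval"
Shift: 1
Each letter → (letter + shift) mod 26:
  'i' (8) + 1 = 9 → 'j'
  'n' (13) + 1 = 14 → 'o'
  't' (19) + 1 = 20 → 'u'
  'e' (4) + 1 = 5 → 'f'
  'r' (17) + 1 = 18 → 's'
  'v' (21) + 1 = 22 → 'w'
  'a' (0) + 1 = 1 → 'b'
  'l' (11) + 1 = 12 → 'm'
Result = "joufswbm"


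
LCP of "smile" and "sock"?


Word 1: "smile"
Word 2: "sock"
Comparing from start:
  Pos 0: 's' == 's'
  Pos 1: 'm' != 'o' (stop)
LCP = "s" (length 1)


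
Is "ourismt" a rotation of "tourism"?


Word: "tourism", Candidate: "ourismt"
Method: check if candidate is substring of word+word
"tourismtourism" contains "ourismt"? Yes
Is rotation = Yes


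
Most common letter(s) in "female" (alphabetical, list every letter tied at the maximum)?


Word: "female"
Letter counts:
  'a': 1
  'e': 2
  'f': 1
  'l': 1
  'm': 1
Maximum count = 2
Most frequent = 'e' (2 times each)


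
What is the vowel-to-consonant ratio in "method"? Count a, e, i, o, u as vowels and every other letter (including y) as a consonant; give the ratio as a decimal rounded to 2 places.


Word: "method"
Vowels (a,e,i,o,u): 2
Consonants: 4
Ratio = 2/4
= 0.50


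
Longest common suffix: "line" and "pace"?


Word 1: "line"
Word 2: "pace"
Comparing from end:
  Pos -1: 'e' == 'e'
  Pos -2: 'n' != 'c' (stop)
LCS = "e" (length 1)


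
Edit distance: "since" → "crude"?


Word 1: "since" (length 5)
Word 2: "crude" (length 5)
One optimal edit sequence (insert/delete/substitute each cost 1):
  1. substitute 's' -> 'c'  (+1)
  2. substitute 'i' -> 'r'  (+1)
  3. substitute 'n' -> 'u'  (+1)
  4. substitute 'c' -> 'd'  (+1)
  5. keep 'e'
Total edit operations: 4
Edit distance = 4


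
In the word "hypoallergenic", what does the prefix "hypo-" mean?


Prefix: hypo-
As in: hypoallergenic -> hypo- + allergenic
Meaning = under / below normal


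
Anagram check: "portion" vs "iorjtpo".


Word 1: "portion" → sorted: inooprt
Word 2: "iorjtpo" → sorted: ijooprt
Same letters? inooprt != ijooprt
Anagram = No


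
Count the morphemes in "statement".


Word: "statement"
Morphemes: state + -ment
Each morpheme carries meaning
= 2 morphemes


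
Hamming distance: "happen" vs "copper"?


Comparing character by character (same length = 6):
  Pos 0: 'h' vs 'c' !=
  Pos 1: 'a' vs 'o' !=
  Pos 2: 'p' vs 'p' =
  Pos 3: 'p' vs 'p' =
  Pos 4: 'e' vs 'e' =
  Pos 5: 'n' vs 'r' !=
Hamming distance = 3


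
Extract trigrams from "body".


Word: "body" (length 4)
Number of trigrams = 4 - 3 + 1 = 2
  Position 0: "bod"
  Position 1: "ody"
Trigrams = "bod", "ody"


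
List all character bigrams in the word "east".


Word: "east" (length 4)
Number of bigrams = 4 - 2 + 1 = 3
  Position 0: "ea"
  Position 1: "as"
  Position 2: "st"
Bigrams = "ea", "as", "st"


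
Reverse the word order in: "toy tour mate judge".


Original: "toy tour mate judge"
Words (1..n): toy | tour | mate | judge
Reversed (n..1): judge | mate | tour | toy
Result = "judge mate tour toy"


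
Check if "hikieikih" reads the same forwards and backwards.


Word: "hikieikih"
Reversed: "hikieikih"
Forward == Backward? hikieikih == hikieikih
Palindrome = Yes


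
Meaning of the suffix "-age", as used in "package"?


Suffix: -age
Example: package (pack + -age)
Meaning = result / collection


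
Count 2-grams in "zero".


Word: "zero" (length 4)
Number of 2-grams = length - 2 + 1 = 4 - 2 + 1
= 3


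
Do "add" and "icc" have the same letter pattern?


Pattern of "add": [0, 1, 1]
Pattern of "icc": [0, 1, 1]
Patterns match
Same pattern = Yes


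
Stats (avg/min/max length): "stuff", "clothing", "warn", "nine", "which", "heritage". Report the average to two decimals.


Lengths: "stuff"=5, "clothing"=8, "warn"=4, "nine"=4, "which"=5, "heritage"=8
Sum = 34, Count = 6
Average = 34/6 = 5.67
= avg=5.67, min=4, max=8


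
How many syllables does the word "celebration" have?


Word: "celebration"
Syllable breakdown: cel / e / bra / tion
Counting: 4 parts
= 4 syllables


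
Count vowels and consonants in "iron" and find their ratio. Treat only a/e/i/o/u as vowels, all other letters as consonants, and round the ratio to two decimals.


Word: "iron"
Vowels (a,e,i,o,u): 2
Consonants: 2
Ratio = 2/2
= 1.00


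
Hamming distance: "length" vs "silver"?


Comparing character by character (same length = 6):
  Pos 0: 'l' vs 's' !=
  Pos 1: 'e' vs 'i' !=
  Pos 2: 'n' vs 'l' !=
  Pos 3: 'g' vs 'v' !=
  Pos 4: 't' vs 'e' !=
  Pos 5: 'h' vs 'r' !=
Hamming distance = 6


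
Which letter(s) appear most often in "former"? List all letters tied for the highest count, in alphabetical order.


Word: "former"
Letter counts:
  'e': 1
  'f': 1
  'm': 1
  'o': 1
  'r': 2
Maximum count = 2
Most frequent = 'r' (2 times each)


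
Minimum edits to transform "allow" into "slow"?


Word 1: "allow" (length 5)
Word 2: "slow" (length 4)
One optimal edit sequence (insert/delete/substitute each cost 1):
  1. delete 'a'  (+1)
  2. substitute 'l' -> 's'  (+1)
  3. keep 'l'
  4. keep 'o'
  5. keep 'w'
Total edit operations: 2
Edit distance = 2


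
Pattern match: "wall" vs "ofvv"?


Pattern of "wall": [0, 1, 2, 2]
Pattern of "ofvv": [0, 1, 2, 2]
Patterns match
Same pattern = Yes


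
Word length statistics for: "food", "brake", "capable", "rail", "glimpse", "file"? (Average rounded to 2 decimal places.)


Lengths: "food"=4, "brake"=5, "capable"=7, "rail"=4, "glimpse"=7, "file"=4
Sum = 31, Count = 6
Average = 31/6 = 5.17
= avg=5.17, min=4, max=7


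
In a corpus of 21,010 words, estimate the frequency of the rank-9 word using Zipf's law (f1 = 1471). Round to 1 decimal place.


Zipf's law: f(r) = f(1) / r
f(1) = 1471
f(9) = 1471 / 9
= 163.4 occurrences


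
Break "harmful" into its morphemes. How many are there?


Word: "harmful"
Morphemes: harm + -ful
Each morpheme carries meaning
= 2 morphemes


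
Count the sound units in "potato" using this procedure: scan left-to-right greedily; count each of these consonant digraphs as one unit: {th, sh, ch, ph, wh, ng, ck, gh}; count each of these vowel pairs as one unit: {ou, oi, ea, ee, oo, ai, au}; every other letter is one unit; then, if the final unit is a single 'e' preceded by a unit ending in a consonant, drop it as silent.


Word: "potato" (6 letters)
Left-to-right scan:
  1. 'p' (letter)
  2. 'o' (letter)
  3. 't' (letter)
  4. 'a' (letter)
  5. 't' (letter)
  6. 'o' (letter)
Units from scan: 6
Sound units = 6 units


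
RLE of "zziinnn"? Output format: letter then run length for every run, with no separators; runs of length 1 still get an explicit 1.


String: "zziinnn"
Scanning for consecutive runs:
  'z' x 2
  'i' x 2
  'n' x 3
RLE = "z2i2n3"


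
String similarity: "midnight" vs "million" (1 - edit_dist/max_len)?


Word 1: "midnight" (length 8)
Word 2: "million" (length 7)
One optimal edit sequence:
  1. keep 'm'
  2. keep 'i'
  3. substitute 'd' -> 'l'  (+1)
  4. substitute 'n' -> 'l'  (+1)
  5. keep 'i'
  6. delete 'g'  (+1)
  7. substitute 'h' -> 'o'  (+1)
  8. substitute 't' -> 'n'  (+1)
Edit distance = 5
Max length = max(8, 7) = 8
Similarity = 1 - 5/8
= 0.3750
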